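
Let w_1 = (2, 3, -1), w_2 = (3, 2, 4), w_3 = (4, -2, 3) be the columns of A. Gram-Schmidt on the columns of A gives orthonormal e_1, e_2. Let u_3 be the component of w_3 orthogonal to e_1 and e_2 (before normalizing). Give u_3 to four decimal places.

u_3 = (2.5789, -2.0263, -0.9211)

w_1 = (2, 3, -1); ‖w_1‖ = 3.7417, so e_1 = (0.5345, 0.8018, -0.2673).
e_1·w_2 = 0.5345·3 + 0.8018·2 + (-0.2673)·4 = 2.1381.
u_2 = w_2 − 2.1381·e_1 = (1.8571, 0.2857, 4.5714).
‖u_2‖ = 4.9425, so e_2 = (0.3757, 0.0578, 0.9249).
e_1·w_3 = 0.5345·4 + 0.8018·(-2) + (-0.2673)·3 = -0.2673; e_2·w_3 = 0.3757·4 + 0.0578·(-2) + 0.9249·3 = 4.1621.
u_3 = w_3 + 0.2673·e_1 − 4.1621·e_2 = (2.5789, -2.0263, -0.9211).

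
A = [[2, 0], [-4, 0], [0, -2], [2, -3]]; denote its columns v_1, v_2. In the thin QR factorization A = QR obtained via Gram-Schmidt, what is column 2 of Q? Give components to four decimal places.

v_1 = (2, -4, 0, 2); ‖v_1‖ = 4.8990, so e_1 = (0.4082, -0.8165, 0.0000, 0.4082).
e_1·v_2 = 0.4082·0 + (-0.8165)·0 + 0.0000·(-2) + 0.4082·(-3) = -1.2247.
u_2 = v_2 + 1.2247·e_1 = (0.5000, -1.0000, -2.0000, -2.5000).
‖u_2‖ = 3.3912, so e_2 = (0.1474, -0.2949, -0.5898, -0.7372).

e_2 = (0.1474, -0.2949, -0.5898, -0.7372)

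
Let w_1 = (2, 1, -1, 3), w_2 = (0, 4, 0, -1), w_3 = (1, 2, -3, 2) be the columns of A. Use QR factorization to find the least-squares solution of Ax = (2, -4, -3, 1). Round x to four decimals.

x = (-0.3612, -1.3247, 0.9802)

w_1 = (2, 1, -1, 3); ‖w_1‖ = 3.8730, so e_1 = (0.5164, 0.2582, -0.2582, 0.7746).
e_1·w_2 = 0.5164·0 + 0.2582·4 + (-0.2582)·0 + 0.7746·(-1) = 0.2582.
u_2 = w_2 − 0.2582·e_1 = (-0.1333, 3.9333, 0.0667, -1.2000).
‖u_2‖ = 4.1150, so e_2 = (-0.0324, 0.9558, 0.0162, -0.2916).
e_1·w_3 = 0.5164·1 + 0.2582·2 + (-0.2582)·(-3) + 0.7746·2 = 3.3566; e_2·w_3 = (-0.0324)·1 + 0.9558·2 + 0.0162·(-3) + (-0.2916)·2 = 1.2475.
u_3 = w_3 − 3.3566·e_1 − 1.2475·e_2 = (-0.6929, -0.0591, -2.1535, -0.2362).
‖u_3‖ = 2.2753, so e_3 = (-0.3045, -0.0260, -0.9465, -0.1038).
Qᵀb = (1.5492, -4.2284, 2.2304).
Back-substitute: x_3 = 2.2304/2.2753 = 0.9802.
x_2 = (-4.2284 − 1.2475·0.9802)/4.1150 = -1.3247.
x_1 = (1.5492 − 0.2582·(-1.3247) − 3.3566·0.9802)/3.8730 = -0.3612.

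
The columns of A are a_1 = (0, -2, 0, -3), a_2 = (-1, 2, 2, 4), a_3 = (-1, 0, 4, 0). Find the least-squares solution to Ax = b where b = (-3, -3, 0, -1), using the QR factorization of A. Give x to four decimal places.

x = (6.3333, 4.5833, -2.2500)

a_1 = (0, -2, 0, -3); ‖a_1‖ = 3.6056, so q_1 = (0.0000, -0.5547, 0.0000, -0.8321).
q_1·a_2 = 0.0000·(-1) + (-0.5547)·2 + 0.0000·2 + (-0.8321)·4 = -4.4376.
u_2 = a_2 + 4.4376·q_1 = (-1.0000, -0.4615, 2.0000, 0.3077).
‖u_2‖ = 2.3038, so q_2 = (-0.4341, -0.2003, 0.8681, 0.1336).
q_1·a_3 = 0.0000·(-1) + (-0.5547)·0 + 0.0000·4 + (-0.8321)·0 = 0.0000; q_2·a_3 = (-0.4341)·(-1) + (-0.2003)·0 + 0.8681·4 + 0.1336·0 = 3.9065.
u_3 = a_3 + 0.0000·q_1 − 3.9065·q_2 = (0.6957, 0.7826, 0.6087, -0.5217).
‖u_3‖ = 1.3188, so q_3 = (0.5275, 0.5934, 0.4616, -0.3956).
Qᵀb = (2.4962, 1.7696, -2.9672).
Back-substitute: x_3 = -2.9672/1.3188 = -2.2500.
x_2 = (1.7696 − 3.9065·(-2.2500))/2.3038 = 4.5833.
x_1 = (2.4962 + 4.4376·4.5833 + 0.0000·(-2.2500))/3.6056 = 6.3333.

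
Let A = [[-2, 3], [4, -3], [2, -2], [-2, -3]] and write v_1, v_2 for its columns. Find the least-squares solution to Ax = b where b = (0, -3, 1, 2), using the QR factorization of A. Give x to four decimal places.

q_1 = v_1/‖v_1‖ = (-2, 4, 2, -2)/5.2915 = (-0.3780, 0.7559, 0.3780, -0.3780).
r_{12} = q_1·v_2 = -3.0237.
u_2 = v_2 + 3.0237·q_1 = (1.8571, -0.7143, -0.8571, -4.1429).
‖u_2‖ = 4.6752, so q_2 = (0.3972, -0.1528, -0.1833, -0.8861).
Qᵀb = (-2.6458, -1.4973).
Back-substitute: x_2 = -1.4973/4.6752 = -0.3203.
x_1 = (-2.6458 + 3.0237·(-0.3203))/5.2915 = -0.6830.

x = (-0.6830, -0.3203)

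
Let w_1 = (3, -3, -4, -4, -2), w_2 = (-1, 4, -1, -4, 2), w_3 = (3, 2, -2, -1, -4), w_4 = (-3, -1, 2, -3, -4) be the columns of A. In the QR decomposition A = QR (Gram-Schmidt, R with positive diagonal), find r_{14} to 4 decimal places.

r_{14} = 0.8165

w_1 = (3, -3, -4, -4, -2); ‖w_1‖ = 7.3485, so q_1 = (0.4082, -0.4082, -0.5443, -0.5443, -0.2722).
r_{14} = q_1·w_4 = 0.8165.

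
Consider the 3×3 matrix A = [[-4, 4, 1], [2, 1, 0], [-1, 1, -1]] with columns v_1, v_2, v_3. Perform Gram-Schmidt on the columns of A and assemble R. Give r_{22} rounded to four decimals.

v_1 = (-4, 2, -1); ‖v_1‖ = 4.5826, so q_1 = (-0.8729, 0.4364, -0.2182).
q_1·v_2 = (-0.8729)·4 + 0.4364·1 + (-0.2182)·1 = -3.2733.
u_2 = v_2 + 3.2733·q_1 = (1.1429, 2.4286, 0.2857).
r_{22} = ‖u_2‖ = 2.6992.

r_{22} = 2.6992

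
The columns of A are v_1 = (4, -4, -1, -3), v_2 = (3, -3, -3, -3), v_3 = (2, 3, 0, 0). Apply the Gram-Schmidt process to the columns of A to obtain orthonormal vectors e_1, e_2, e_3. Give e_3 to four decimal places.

e_1 = v_1/‖v_1‖ = (4, -4, -1, -3)/6.4807 = (0.6172, -0.6172, -0.1543, -0.4629).
r_{12} = e_1·v_2 = 5.5549.
u_2 = v_2 − 5.5549·e_1 = (-0.4286, 0.4286, -2.1429, -0.4286).
‖u_2‖ = 2.2678, so e_2 = (-0.1890, 0.1890, -0.9449, -0.1890).
r_{13} = e_1·v_3 = -0.6172; r_{23} = e_2·v_3 = 0.1890.
u_3 = v_3 + 0.6172·e_1 − 0.1890·e_2 = (2.4167, 2.5833, 0.0833, -0.2500).
‖u_3‖ = 3.5473, so e_3 = (0.6813, 0.7283, 0.0235, -0.0705).

e_3 = (0.6813, 0.7283, 0.0235, -0.0705)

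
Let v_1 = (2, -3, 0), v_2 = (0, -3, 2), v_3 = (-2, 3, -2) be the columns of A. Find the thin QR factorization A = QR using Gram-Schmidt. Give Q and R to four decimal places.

Q = [[0.5547, -0.5322, -0.6396], [-0.8321, -0.3548, -0.4264], [0.0000, 0.7687, -0.6396]], R = [[3.6056, 2.4962, -3.6056], [0.0000, 2.6018, -1.5374], [0.0000, 0.0000, 1.2792]]

q_1 = v_1/‖v_1‖ = (2, -3, 0)/3.6056 = (0.5547, -0.8321, 0.0000).
r_{12} = q_1·v_2 = 2.4962.
u_2 = v_2 − 2.4962·q_1 = (-1.3846, -0.9231, 2.0000).
‖u_2‖ = 2.6018, so q_2 = (-0.5322, -0.3548, 0.7687).
r_{13} = q_1·v_3 = -3.6056; r_{23} = q_2·v_3 = -1.5374.
u_3 = v_3 + 3.6056·q_1 + 1.5374·q_2 = (-0.8182, -0.5455, -0.8182).
‖u_3‖ = 1.2792, so q_3 = (-0.6396, -0.4264, -0.6396).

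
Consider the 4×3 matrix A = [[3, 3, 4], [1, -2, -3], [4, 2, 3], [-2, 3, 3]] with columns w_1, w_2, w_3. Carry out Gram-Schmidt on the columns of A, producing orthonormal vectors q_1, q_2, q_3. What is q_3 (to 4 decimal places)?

q_1 = w_1/‖w_1‖ = (3, 1, 4, -2)/5.4772 = (0.5477, 0.1826, 0.7303, -0.3651).
r_{12} = q_1·w_2 = 1.6432.
u_2 = w_2 − 1.6432·q_1 = (2.1000, -2.3000, 0.8000, 3.6000).
‖u_2‖ = 4.8270, so q_2 = (0.4351, -0.4765, 0.1657, 0.7458).
r_{13} = q_1·w_3 = 2.7386; r_{23} = q_2·w_3 = 5.9043.
u_3 = w_3 − 2.7386·q_1 − 5.9043·q_2 = (-0.0687, -0.6867, 0.0215, -0.4034).
‖u_3‖ = 0.7997, so q_3 = (-0.0859, -0.8587, 0.0268, -0.5045).

q_3 = (-0.0859, -0.8587, 0.0268, -0.5045)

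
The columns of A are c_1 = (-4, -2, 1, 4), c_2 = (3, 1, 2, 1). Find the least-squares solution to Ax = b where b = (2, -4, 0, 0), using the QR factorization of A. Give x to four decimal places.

x = (0.0326, 0.1507)

c_1 = (-4, -2, 1, 4); ‖c_1‖ = 6.0828, so e_1 = (-0.6576, -0.3288, 0.1644, 0.6576).
e_1·c_2 = (-0.6576)·3 + (-0.3288)·1 + 0.1644·2 + 0.6576·1 = -1.3152.
u_2 = c_2 + 1.3152·e_1 = (2.1351, 0.5676, 2.2162, 1.8649).
‖u_2‖ = 3.6428, so e_2 = (0.5861, 0.1558, 0.6084, 0.5119).
Qᵀb = (0.0000, 0.5490).
Back-substitute: x_2 = 0.5490/3.6428 = 0.1507.
x_1 = (0.0000 + 1.3152·0.1507)/6.0828 = 0.0326.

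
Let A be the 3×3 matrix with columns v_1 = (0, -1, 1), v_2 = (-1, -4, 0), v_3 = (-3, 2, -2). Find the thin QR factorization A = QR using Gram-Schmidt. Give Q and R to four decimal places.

e_1 = v_1/‖v_1‖ = (0, -1, 1)/1.4142 = (0.0000, -0.7071, 0.7071).
r_{12} = e_1·v_2 = 2.8284.
u_2 = v_2 − 2.8284·e_1 = (-1.0000, -2.0000, -2.0000).
‖u_2‖ = 3.0000, so e_2 = (-0.3333, -0.6667, -0.6667).
r_{13} = e_1·v_3 = -2.8284; r_{23} = e_2·v_3 = 1.0000.
u_3 = v_3 + 2.8284·e_1 − 1.0000·e_2 = (-2.6667, 0.6667, 0.6667).
‖u_3‖ = 2.8284, so e_3 = (-0.9428, 0.2357, 0.2357).

Q = [[0.0000, -0.3333, -0.9428], [-0.7071, -0.6667, 0.2357], [0.7071, -0.6667, 0.2357]], R = [[1.4142, 2.8284, -2.8284], [0.0000, 3.0000, 1.0000], [0.0000, 0.0000, 2.8284]]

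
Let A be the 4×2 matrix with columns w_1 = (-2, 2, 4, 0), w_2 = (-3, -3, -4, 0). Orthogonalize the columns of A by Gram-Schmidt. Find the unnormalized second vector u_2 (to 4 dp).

q_1 = w_1/‖w_1‖ = (-2, 2, 4, 0)/4.8990 = (-0.4082, 0.4082, 0.8165, 0.0000).
r_{12} = q_1·w_2 = -3.2660.
u_2 = w_2 + 3.2660·q_1 = (-4.3333, -1.6667, -1.3333, 0.0000).

u_2 = (-4.3333, -1.6667, -1.3333, 0.0000)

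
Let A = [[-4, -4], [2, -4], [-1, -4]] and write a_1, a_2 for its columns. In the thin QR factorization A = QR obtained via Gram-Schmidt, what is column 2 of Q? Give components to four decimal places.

q_1 = a_1/‖a_1‖ = (-4, 2, -1)/4.5826 = (-0.8729, 0.4364, -0.2182).
r_{12} = q_1·a_2 = 2.6186.
u_2 = a_2 − 2.6186·q_1 = (-1.7143, -5.1429, -3.4286).
‖u_2‖ = 6.4143, so q_2 = (-0.2673, -0.8018, -0.5345).

q_2 = (-0.2673, -0.8018, -0.5345)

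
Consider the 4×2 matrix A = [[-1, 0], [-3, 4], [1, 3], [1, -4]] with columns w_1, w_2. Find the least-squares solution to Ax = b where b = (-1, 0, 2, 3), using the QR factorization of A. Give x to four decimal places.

q_1 = w_1/‖w_1‖ = (-1, -3, 1, 1)/3.4641 = (-0.2887, -0.8660, 0.2887, 0.2887).
r_{12} = q_1·w_2 = -3.7528.
u_2 = w_2 + 3.7528·q_1 = (-1.0833, 0.7500, 4.0833, -2.9167).
‖u_2‖ = 5.1881, so q_2 = (-0.2088, 0.1446, 0.7871, -0.5622).
Qᵀb = (1.7321, 0.0964).
Back-substitute: x_2 = 0.0964/5.1881 = 0.0186.
x_1 = (1.7321 + 3.7528·0.0186)/3.4641 = 0.5201.

x = (0.5201, 0.0186)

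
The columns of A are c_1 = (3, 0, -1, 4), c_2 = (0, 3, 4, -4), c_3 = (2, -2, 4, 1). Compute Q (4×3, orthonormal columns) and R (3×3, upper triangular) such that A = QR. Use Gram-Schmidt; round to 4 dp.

Q = [[0.5883, 0.4560, 0.0802], [0.0000, 0.5927, -0.7399], [-0.1961, 0.6383, 0.6597], [0.7845, -0.1824, 0.1048]], R = [[5.0990, -3.9223, 1.1767], [0.0000, 5.0612, 2.0974], [0.0000, 0.0000, 4.3836]]

c_1 = (3, 0, -1, 4); ‖c_1‖ = 5.0990, so e_1 = (0.5883, 0.0000, -0.1961, 0.7845).
e_1·c_2 = 0.5883·0 + 0.0000·3 + (-0.1961)·4 + 0.7845·(-4) = -3.9223.
u_2 = c_2 + 3.9223·e_1 = (2.3077, 3.0000, 3.2308, -0.9231).
‖u_2‖ = 5.0612, so e_2 = (0.4560, 0.5927, 0.6383, -0.1824).
e_1·c_3 = 0.5883·2 + 0.0000·(-2) + (-0.1961)·4 + 0.7845·1 = 1.1767; e_2·c_3 = 0.4560·2 + 0.5927·(-2) + 0.6383·4 + (-0.1824)·1 = 2.0974.
u_3 = c_3 − 1.1767·e_1 − 2.0974·e_2 = (0.3514, -3.2432, 2.8919, 0.4595).
‖u_3‖ = 4.3836, so e_3 = (0.0802, -0.7399, 0.6597, 0.1048).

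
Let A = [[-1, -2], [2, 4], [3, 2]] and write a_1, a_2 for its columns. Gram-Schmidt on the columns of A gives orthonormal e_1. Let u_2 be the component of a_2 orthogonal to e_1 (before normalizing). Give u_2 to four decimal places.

u_2 = (-0.8571, 1.7143, -1.4286)

e_1 = a_1/‖a_1‖ = (-1, 2, 3)/3.7417 = (-0.2673, 0.5345, 0.8018).
r_{12} = e_1·a_2 = 4.2762.
u_2 = a_2 − 4.2762·e_1 = (-0.8571, 1.7143, -1.4286).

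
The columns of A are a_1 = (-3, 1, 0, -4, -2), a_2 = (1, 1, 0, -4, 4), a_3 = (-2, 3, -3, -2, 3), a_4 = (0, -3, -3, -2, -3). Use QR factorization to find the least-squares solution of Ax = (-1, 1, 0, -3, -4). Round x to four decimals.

x = (0.8566, -0.1124, -0.2132, 0.1202)

a_1 = (-3, 1, 0, -4, -2); ‖a_1‖ = 5.4772, so e_1 = (-0.5477, 0.1826, 0.0000, -0.7303, -0.3651).
e_1·a_2 = (-0.5477)·1 + 0.1826·1 + 0.0000·0 + (-0.7303)·(-4) + (-0.3651)·4 = 1.0954.
u_2 = a_2 − 1.0954·e_1 = (1.6000, 0.8000, 0.0000, -3.2000, 4.4000).
‖u_2‖ = 5.7271, so e_2 = (0.2794, 0.1397, 0.0000, -0.5587, 0.7683).
e_1·a_3 = (-0.5477)·(-2) + 0.1826·3 + 0.0000·(-3) + (-0.7303)·(-2) + (-0.3651)·3 = 2.0083; e_2·a_3 = 0.2794·(-2) + 0.1397·3 + 0.0000·(-3) + (-0.5587)·(-2) + 0.7683·3 = 3.2826.
u_3 = a_3 − 2.0083·e_1 − 3.2826·e_2 = (-1.8171, 2.1748, -3.0000, 1.3008, 1.2114).
‖u_3‖ = 4.4934, so e_3 = (-0.4044, 0.4840, -0.6676, 0.2895, 0.2696).
e_1·a_4 = (-0.5477)·0 + 0.1826·(-3) + 0.0000·(-3) + (-0.7303)·(-2) + (-0.3651)·(-3) = 2.0083; e_2·a_4 = 0.2794·0 + 0.1397·(-3) + 0.0000·(-3) + (-0.5587)·(-2) + 0.7683·(-3) = -1.6064; e_3·a_4 = (-0.4044)·0 + 0.4840·(-3) + (-0.6676)·(-3) + 0.2895·(-2) + 0.2696·(-3) = -0.8368.
u_4 = a_4 − 2.0083·e_1 + 1.6064·e_2 + 0.8368·e_3 = (1.2104, -2.7373, -3.5587, -1.1886, -0.8069).
‖u_4‖ = 4.8668, so e_4 = (0.2487, -0.5624, -0.7312, -0.2442, -0.1658).
Qᵀb = (4.3818, -1.5365, -1.0585, 0.5848).
Back-substitute: x_4 = 0.5848/4.8668 = 0.1202.
x_3 = (-1.0585 + 0.8368·0.1202)/4.4934 = -0.2132.
x_2 = (-1.5365 − 3.2826·(-0.2132) + 1.6064·0.1202)/5.7271 = -0.1124.
x_1 = (4.3818 − 1.0954·(-0.1124) − 2.0083·(-0.2132) − 2.0083·0.1202)/5.4772 = 0.8566.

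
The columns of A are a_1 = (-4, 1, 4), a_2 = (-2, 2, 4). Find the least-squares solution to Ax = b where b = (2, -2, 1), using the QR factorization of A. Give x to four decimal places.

a_1 = (-4, 1, 4); ‖a_1‖ = 5.7446, so q_1 = (-0.6963, 0.1741, 0.6963).
q_1·a_2 = (-0.6963)·(-2) + 0.1741·2 + 0.6963·4 = 4.5260.
u_2 = a_2 − 4.5260·q_1 = (1.1515, 1.2121, 0.8485).
‖u_2‖ = 1.8749, so q_2 = (0.6142, 0.6465, 0.4526).
Qᵀb = (-1.0445, 0.3879).
Back-substitute: x_2 = 0.3879/1.8749 = 0.2069.
x_1 = (-1.0445 − 4.5260·0.2069)/5.7446 = -0.3448.

x = (-0.3448, 0.2069)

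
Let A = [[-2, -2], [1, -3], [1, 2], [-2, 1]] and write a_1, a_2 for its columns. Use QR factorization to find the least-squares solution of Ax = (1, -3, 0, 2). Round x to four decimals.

a_1 = (-2, 1, 1, -2); ‖a_1‖ = 3.1623, so q_1 = (-0.6325, 0.3162, 0.3162, -0.6325).
q_1·a_2 = (-0.6325)·(-2) + 0.3162·(-3) + 0.3162·2 + (-0.6325)·1 = 0.3162.
u_2 = a_2 − 0.3162·q_1 = (-1.8000, -3.1000, 1.9000, 1.2000).
‖u_2‖ = 4.2308, so q_2 = (-0.4254, -0.7327, 0.4491, 0.2836).
Qᵀb = (-2.8460, 2.3400).
Back-substitute: x_2 = 2.3400/4.2308 = 0.5531.
x_1 = (-2.8460 − 0.3162·0.5531)/3.1623 = -0.9553.

x = (-0.9553, 0.5531)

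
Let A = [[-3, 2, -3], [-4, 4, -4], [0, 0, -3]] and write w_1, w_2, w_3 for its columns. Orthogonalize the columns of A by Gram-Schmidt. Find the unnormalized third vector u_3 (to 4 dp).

u_3 = (0.0000, 0.0000, -3.0000)

w_1 = (-3, -4, 0); ‖w_1‖ = 5.0000, so q_1 = (-0.6000, -0.8000, 0.0000).
q_1·w_2 = (-0.6000)·2 + (-0.8000)·4 + 0.0000·0 = -4.4000.
u_2 = w_2 + 4.4000·q_1 = (-0.6400, 0.4800, 0.0000).
‖u_2‖ = 0.8000, so q_2 = (-0.8000, 0.6000, 0.0000).
q_1·w_3 = (-0.6000)·(-3) + (-0.8000)·(-4) + 0.0000·(-3) = 5.0000; q_2·w_3 = (-0.8000)·(-3) + 0.6000·(-4) + 0.0000·(-3) = 0.0000.
u_3 = w_3 − 5.0000·q_1 − 0.0000·q_2 = (0.0000, 0.0000, -3.0000).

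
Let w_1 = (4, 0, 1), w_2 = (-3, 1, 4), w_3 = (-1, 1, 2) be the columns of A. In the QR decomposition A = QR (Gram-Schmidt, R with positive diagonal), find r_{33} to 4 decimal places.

r_{33} = 0.5143

w_1 = (4, 0, 1); ‖w_1‖ = 4.1231, so q_1 = (0.9701, 0.0000, 0.2425).
q_1·w_2 = 0.9701·(-3) + 0.0000·1 + 0.2425·4 = -1.9403.
u_2 = w_2 + 1.9403·q_1 = (-1.1176, 1.0000, 4.4706).
‖u_2‖ = 4.7154, so q_2 = (-0.2370, 0.2121, 0.9481).
q_1·w_3 = 0.9701·(-1) + 0.0000·1 + 0.2425·2 = -0.4851; q_2·w_3 = (-0.2370)·(-1) + 0.2121·1 + 0.9481·2 = 2.3452.
u_3 = w_3 + 0.4851·q_1 − 2.3452·q_2 = (0.0265, 0.5026, -0.1058).
r_{33} = ‖u_3‖ = 0.5143.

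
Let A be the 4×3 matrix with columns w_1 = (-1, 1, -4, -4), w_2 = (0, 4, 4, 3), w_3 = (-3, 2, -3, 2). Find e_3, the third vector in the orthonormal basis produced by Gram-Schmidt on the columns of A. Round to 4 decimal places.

w_1 = (-1, 1, -4, -4); ‖w_1‖ = 5.8310, so e_1 = (-0.1715, 0.1715, -0.6860, -0.6860).
e_1·w_2 = (-0.1715)·0 + 0.1715·4 + (-0.6860)·4 + (-0.6860)·3 = -4.1160.
u_2 = w_2 + 4.1160·e_1 = (-0.7059, 4.7059, 1.1765, 0.1765).
‖u_2‖ = 4.9050, so e_2 = (-0.1439, 0.9594, 0.2399, 0.0360).
e_1·w_3 = (-0.1715)·(-3) + 0.1715·2 + (-0.6860)·(-3) + (-0.6860)·2 = 1.5435; e_2·w_3 = (-0.1439)·(-3) + 0.9594·2 + 0.2399·(-3) + 0.0360·2 = 1.7030.
u_3 = w_3 − 1.5435·e_1 − 1.7030·e_2 = (-2.4902, 0.1015, -2.3496, 2.9976).
‖u_3‖ = 4.5517, so e_3 = (-0.5471, 0.0223, -0.5162, 0.6586).

e_3 = (-0.5471, 0.0223, -0.5162, 0.6586)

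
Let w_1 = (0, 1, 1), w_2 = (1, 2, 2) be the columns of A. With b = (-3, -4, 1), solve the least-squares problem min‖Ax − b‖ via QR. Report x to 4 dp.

w_1 = (0, 1, 1); ‖w_1‖ = 1.4142, so q_1 = (0.0000, 0.7071, 0.7071).
q_1·w_2 = 0.0000·1 + 0.7071·2 + 0.7071·2 = 2.8284.
u_2 = w_2 − 2.8284·q_1 = (1.0000, 0.0000, 0.0000).
‖u_2‖ = 1.0000, so q_2 = (1.0000, 0.0000, 0.0000).
Qᵀb = (-2.1213, -3.0000).
Back-substitute: x_2 = -3.0000/1.0000 = -3.0000.
x_1 = (-2.1213 − 2.8284·(-3.0000))/1.4142 = 4.5000.

x = (4.5000, -3.0000)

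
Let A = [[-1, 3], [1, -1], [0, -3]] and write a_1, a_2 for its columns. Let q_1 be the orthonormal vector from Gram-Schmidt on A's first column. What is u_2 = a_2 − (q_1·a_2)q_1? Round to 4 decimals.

u_2 = (1.0000, 1.0000, -3.0000)

a_1 = (-1, 1, 0); ‖a_1‖ = 1.4142, so q_1 = (-0.7071, 0.7071, 0.0000).
q_1·a_2 = (-0.7071)·3 + 0.7071·(-1) + 0.0000·(-3) = -2.8284.
u_2 = a_2 + 2.8284·q_1 = (1.0000, 1.0000, -3.0000).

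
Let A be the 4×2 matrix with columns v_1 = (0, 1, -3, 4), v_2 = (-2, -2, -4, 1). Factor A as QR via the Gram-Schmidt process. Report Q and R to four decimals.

Q = [[0.0000, -0.4786], [0.1961, -0.6075], [-0.5883, -0.5707], [0.7845, -0.2761]], R = [[5.0990, 2.7456], [0.0000, 4.1787]]

v_1 = (0, 1, -3, 4); ‖v_1‖ = 5.0990, so q_1 = (0.0000, 0.1961, -0.5883, 0.7845).
q_1·v_2 = 0.0000·(-2) + 0.1961·(-2) + (-0.5883)·(-4) + 0.7845·1 = 2.7456.
u_2 = v_2 − 2.7456·q_1 = (-2.0000, -2.5385, -2.3846, -1.1538).
‖u_2‖ = 4.1787, so q_2 = (-0.4786, -0.6075, -0.5707, -0.2761).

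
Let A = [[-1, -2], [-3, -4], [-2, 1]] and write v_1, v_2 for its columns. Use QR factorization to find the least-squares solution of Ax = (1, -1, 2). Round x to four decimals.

v_1 = (-1, -3, -2); ‖v_1‖ = 3.7417, so e_1 = (-0.2673, -0.8018, -0.5345).
e_1·v_2 = (-0.2673)·(-2) + (-0.8018)·(-4) + (-0.5345)·1 = 3.2071.
u_2 = v_2 − 3.2071·e_1 = (-1.1429, -1.4286, 2.7143).
‖u_2‖ = 3.2733, so e_2 = (-0.3491, -0.4364, 0.8292).
Qᵀb = (-0.5345, 1.7457).
Back-substitute: x_2 = 1.7457/3.2733 = 0.5333.
x_1 = (-0.5345 − 3.2071·0.5333)/3.7417 = -0.6000.

x = (-0.6000, 0.5333)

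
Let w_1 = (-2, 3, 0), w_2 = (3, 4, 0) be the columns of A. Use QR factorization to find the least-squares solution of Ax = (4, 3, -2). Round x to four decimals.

e_1 = w_1/‖w_1‖ = (-2, 3, 0)/3.6056 = (-0.5547, 0.8321, 0.0000).
r_{12} = e_1·w_2 = 1.6641.
u_2 = w_2 − 1.6641·e_1 = (3.9231, 2.6154, 0.0000).
‖u_2‖ = 4.7150, so e_2 = (0.8321, 0.5547, 0.0000).
Qᵀb = (0.2774, 4.9923).
Back-substitute: x_2 = 4.9923/4.7150 = 1.0588.
x_1 = (0.2774 − 1.6641·1.0588)/3.6056 = -0.4118.

x = (-0.4118, 1.0588)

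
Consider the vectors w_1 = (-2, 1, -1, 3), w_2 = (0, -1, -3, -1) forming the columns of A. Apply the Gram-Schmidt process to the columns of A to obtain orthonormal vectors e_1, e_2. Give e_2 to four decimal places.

e_2 = (-0.0403, -0.2823, -0.9274, -0.2419)

w_1 = (-2, 1, -1, 3); ‖w_1‖ = 3.8730, so e_1 = (-0.5164, 0.2582, -0.2582, 0.7746).
e_1·w_2 = (-0.5164)·0 + 0.2582·(-1) + (-0.2582)·(-3) + 0.7746·(-1) = -0.2582.
u_2 = w_2 + 0.2582·e_1 = (-0.1333, -0.9333, -3.0667, -0.8000).
‖u_2‖ = 3.3066, so e_2 = (-0.0403, -0.2823, -0.9274, -0.2419).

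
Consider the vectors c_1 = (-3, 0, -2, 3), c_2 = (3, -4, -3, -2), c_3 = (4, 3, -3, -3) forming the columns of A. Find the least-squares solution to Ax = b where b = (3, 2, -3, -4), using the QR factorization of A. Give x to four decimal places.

e_1 = c_1/‖c_1‖ = (-3, 0, -2, 3)/4.6904 = (-0.6396, 0.0000, -0.4264, 0.6396).
r_{12} = e_1·c_2 = -1.9188.
u_2 = c_2 + 1.9188·e_1 = (1.7727, -4.0000, -3.8182, -0.7727).
‖u_2‖ = 5.8582, so e_2 = (0.3026, -0.6828, -0.6518, -0.1319).
r_{13} = e_1·c_3 = -3.1980; r_{23} = e_2·c_3 = 1.5130.
u_3 = c_3 + 3.1980·e_1 − 1.5130·e_2 = (1.4967, 4.0331, -3.3775, -0.7550).
‖u_3‖ = 5.5212, so e_3 = (0.2711, 0.7305, -0.6117, -0.1367).
Qᵀb = (-3.1980, 2.0251, 4.6564).
Back-substitute: x_3 = 4.6564/5.5212 = 0.8434.
x_2 = (2.0251 − 1.5130·0.8434)/5.8582 = 0.1279.
x_1 = (-3.1980 + 1.9188·0.1279 + 3.1980·0.8434)/4.6904 = -0.0545.

x = (-0.0545, 0.1279, 0.8434)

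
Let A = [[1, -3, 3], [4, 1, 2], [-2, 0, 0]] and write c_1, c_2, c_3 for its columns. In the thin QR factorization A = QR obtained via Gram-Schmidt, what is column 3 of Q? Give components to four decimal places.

e_3 = (0.1383, 0.4150, 0.8992)

c_1 = (1, 4, -2); ‖c_1‖ = 4.5826, so e_1 = (0.2182, 0.8729, -0.4364).
e_1·c_2 = 0.2182·(-3) + 0.8729·1 + (-0.4364)·0 = 0.2182.
u_2 = c_2 − 0.2182·e_1 = (-3.0476, 0.8095, 0.0952).
‖u_2‖ = 3.1547, so e_2 = (-0.9660, 0.2566, 0.0302).
e_1·c_3 = 0.2182·3 + 0.8729·2 + (-0.4364)·0 = 2.4004; e_2·c_3 = (-0.9660)·3 + 0.2566·2 + 0.0302·0 = -2.3849.
u_3 = c_3 − 2.4004·e_1 + 2.3849·e_2 = (0.1722, 0.5167, 1.1196).
‖u_3‖ = 1.2451, so e_3 = (0.1383, 0.4150, 0.8992).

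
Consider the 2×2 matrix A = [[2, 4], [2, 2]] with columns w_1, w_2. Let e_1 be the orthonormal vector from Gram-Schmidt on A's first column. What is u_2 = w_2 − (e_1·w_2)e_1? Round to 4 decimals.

w_1 = (2, 2); ‖w_1‖ = 2.8284, so e_1 = (0.7071, 0.7071).
e_1·w_2 = 0.7071·4 + 0.7071·2 = 4.2426.
u_2 = w_2 − 4.2426·e_1 = (1.0000, -1.0000).

u_2 = (1.0000, -1.0000)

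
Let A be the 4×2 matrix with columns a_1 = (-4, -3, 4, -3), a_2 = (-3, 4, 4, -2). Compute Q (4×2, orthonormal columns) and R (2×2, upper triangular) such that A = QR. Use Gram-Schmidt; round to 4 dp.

a_1 = (-4, -3, 4, -3); ‖a_1‖ = 7.0711, so q_1 = (-0.5657, -0.4243, 0.5657, -0.4243).
q_1·a_2 = (-0.5657)·(-3) + (-0.4243)·4 + 0.5657·4 + (-0.4243)·(-2) = 3.1113.
u_2 = a_2 − 3.1113·q_1 = (-1.2400, 5.3200, 2.2400, -0.6800).
‖u_2‖ = 5.9431, so q_2 = (-0.2086, 0.8952, 0.3769, -0.1144).

Q = [[-0.5657, -0.2086], [-0.4243, 0.8952], [0.5657, 0.3769], [-0.4243, -0.1144]], R = [[7.0711, 3.1113], [0.0000, 5.9431]]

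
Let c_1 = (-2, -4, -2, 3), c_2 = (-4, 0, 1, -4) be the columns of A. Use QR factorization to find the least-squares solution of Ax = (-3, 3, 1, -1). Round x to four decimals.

q_1 = c_1/‖c_1‖ = (-2, -4, -2, 3)/5.7446 = (-0.3482, -0.6963, -0.3482, 0.5222).
r_{12} = q_1·c_2 = -1.0445.
u_2 = c_2 + 1.0445·q_1 = (-4.3636, -0.7273, 0.6364, -3.4545).
‖u_2‖ = 5.6488, so q_2 = (-0.7725, -0.1287, 0.1127, -0.6116).
Qᵀb = (-1.9149, 2.6554).
Back-substitute: x_2 = 2.6554/5.6488 = 0.4701.
x_1 = (-1.9149 + 1.0445·0.4701)/5.7446 = -0.2479.

x = (-0.2479, 0.4701)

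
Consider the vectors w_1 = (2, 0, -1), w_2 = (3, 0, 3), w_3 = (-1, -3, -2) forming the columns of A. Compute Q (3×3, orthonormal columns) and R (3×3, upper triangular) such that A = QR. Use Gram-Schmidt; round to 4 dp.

e_1 = w_1/‖w_1‖ = (2, 0, -1)/2.2361 = (0.8944, 0.0000, -0.4472).
r_{12} = e_1·w_2 = 1.3416.
u_2 = w_2 − 1.3416·e_1 = (1.8000, 0.0000, 3.6000).
‖u_2‖ = 4.0249, so e_2 = (0.4472, 0.0000, 0.8944).
r_{13} = e_1·w_3 = 0.0000; r_{23} = e_2·w_3 = -2.2361.
u_3 = w_3 + 0.0000·e_1 + 2.2361·e_2 = (0.0000, -3.0000, 0.0000).
‖u_3‖ = 3.0000, so e_3 = (0.0000, -1.0000, 0.0000).

Q = [[0.8944, 0.4472, 0.0000], [0.0000, 0.0000, -1.0000], [-0.4472, 0.8944, 0.0000]], R = [[2.2361, 1.3416, 0.0000], [0.0000, 4.0249, -2.2361], [0.0000, 0.0000, 3.0000]]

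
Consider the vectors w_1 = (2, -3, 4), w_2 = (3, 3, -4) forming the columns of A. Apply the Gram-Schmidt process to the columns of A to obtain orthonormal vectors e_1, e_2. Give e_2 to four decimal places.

e_2 = (0.9285, 0.2228, -0.2971)

w_1 = (2, -3, 4); ‖w_1‖ = 5.3852, so e_1 = (0.3714, -0.5571, 0.7428).
e_1·w_2 = 0.3714·3 + (-0.5571)·3 + 0.7428·(-4) = -3.5282.
u_2 = w_2 + 3.5282·e_1 = (4.3103, 1.0345, -1.3793).
‖u_2‖ = 4.6424, so e_2 = (0.9285, 0.2228, -0.2971).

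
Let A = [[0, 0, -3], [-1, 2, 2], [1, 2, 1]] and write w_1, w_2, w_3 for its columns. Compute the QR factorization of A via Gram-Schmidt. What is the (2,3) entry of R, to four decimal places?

r_{23} = 2.1213

q_1 = w_1/‖w_1‖ = (0, -1, 1)/1.4142 = (0.0000, -0.7071, 0.7071).
r_{12} = q_1·w_2 = 0.0000.
u_2 = w_2 + 0.0000·q_1 = (0.0000, 2.0000, 2.0000).
‖u_2‖ = 2.8284, so q_2 = (0.0000, 0.7071, 0.7071).
r_{23} = q_2·w_3 = 2.1213.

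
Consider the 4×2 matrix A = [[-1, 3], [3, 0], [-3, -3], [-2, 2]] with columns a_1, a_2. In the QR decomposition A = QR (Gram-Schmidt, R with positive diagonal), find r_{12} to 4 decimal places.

q_1 = a_1/‖a_1‖ = (-1, 3, -3, -2)/4.7958 = (-0.2085, 0.6255, -0.6255, -0.4170).
r_{12} = q_1·a_2 = 0.4170.

r_{12} = 0.4170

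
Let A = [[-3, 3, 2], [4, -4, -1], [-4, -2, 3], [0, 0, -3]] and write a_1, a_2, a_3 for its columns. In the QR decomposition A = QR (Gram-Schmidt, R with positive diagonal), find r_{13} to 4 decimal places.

a_1 = (-3, 4, -4, 0); ‖a_1‖ = 6.4031, so e_1 = (-0.4685, 0.6247, -0.6247, 0.0000).
r_{13} = e_1·a_3 = -3.4358.

r_{13} = -3.4358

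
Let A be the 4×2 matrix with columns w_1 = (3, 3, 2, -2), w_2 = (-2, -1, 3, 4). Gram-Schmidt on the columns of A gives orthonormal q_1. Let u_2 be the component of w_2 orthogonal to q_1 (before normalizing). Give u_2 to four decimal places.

w_1 = (3, 3, 2, -2); ‖w_1‖ = 5.0990, so q_1 = (0.5883, 0.5883, 0.3922, -0.3922).
q_1·w_2 = 0.5883·(-2) + 0.5883·(-1) + 0.3922·3 + (-0.3922)·4 = -2.1573.
u_2 = w_2 + 2.1573·q_1 = (-0.7308, 0.2692, 3.8462, 3.1538).

u_2 = (-0.7308, 0.2692, 3.8462, 3.1538)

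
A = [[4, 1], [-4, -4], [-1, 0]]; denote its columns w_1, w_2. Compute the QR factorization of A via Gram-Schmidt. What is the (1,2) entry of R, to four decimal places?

r_{12} = 3.4816

w_1 = (4, -4, -1); ‖w_1‖ = 5.7446, so q_1 = (0.6963, -0.6963, -0.1741).
r_{12} = q_1·w_2 = 3.4816.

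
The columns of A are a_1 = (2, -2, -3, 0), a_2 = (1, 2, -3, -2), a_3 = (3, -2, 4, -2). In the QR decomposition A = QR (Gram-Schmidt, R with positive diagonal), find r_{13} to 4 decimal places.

a_1 = (2, -2, -3, 0); ‖a_1‖ = 4.1231, so e_1 = (0.4851, -0.4851, -0.7276, 0.0000).
r_{13} = e_1·a_3 = -0.4851.

r_{13} = -0.4851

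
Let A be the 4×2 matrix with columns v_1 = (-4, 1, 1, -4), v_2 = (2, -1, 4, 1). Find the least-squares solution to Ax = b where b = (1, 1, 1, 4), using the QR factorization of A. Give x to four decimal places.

v_1 = (-4, 1, 1, -4); ‖v_1‖ = 5.8310, so e_1 = (-0.6860, 0.1715, 0.1715, -0.6860).
e_1·v_2 = (-0.6860)·2 + 0.1715·(-1) + 0.1715·4 + (-0.6860)·1 = -1.5435.
u_2 = v_2 + 1.5435·e_1 = (0.9412, -0.7353, 4.2647, -0.0588).
‖u_2‖ = 4.4292, so e_2 = (0.2125, -0.1660, 0.9629, -0.0133).
Qᵀb = (-3.0870, 0.9562).
Back-substitute: x_2 = 0.9562/4.4292 = 0.2159.
x_1 = (-3.0870 + 1.5435·0.2159)/5.8310 = -0.4723.

x = (-0.4723, 0.2159)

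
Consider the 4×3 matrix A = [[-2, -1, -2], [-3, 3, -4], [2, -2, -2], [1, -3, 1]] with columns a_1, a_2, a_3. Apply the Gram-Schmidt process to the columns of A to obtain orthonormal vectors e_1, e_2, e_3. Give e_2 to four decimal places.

e_2 = (-0.7343, 0.1916, -0.1277, -0.6386)

a_1 = (-2, -3, 2, 1); ‖a_1‖ = 4.2426, so e_1 = (-0.4714, -0.7071, 0.4714, 0.2357).
e_1·a_2 = (-0.4714)·(-1) + (-0.7071)·3 + 0.4714·(-2) + 0.2357·(-3) = -3.2998.
u_2 = a_2 + 3.2998·e_1 = (-2.5556, 0.6667, -0.4444, -2.2222).
‖u_2‖ = 3.4801, so e_2 = (-0.7343, 0.1916, -0.1277, -0.6386).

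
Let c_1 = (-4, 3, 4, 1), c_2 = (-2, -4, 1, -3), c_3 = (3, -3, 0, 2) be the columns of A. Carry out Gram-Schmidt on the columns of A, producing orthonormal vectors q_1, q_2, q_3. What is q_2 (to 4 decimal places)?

q_2 = (-0.4188, -0.6937, 0.2356, -0.5366)

c_1 = (-4, 3, 4, 1); ‖c_1‖ = 6.4807, so q_1 = (-0.6172, 0.4629, 0.6172, 0.1543).
q_1·c_2 = (-0.6172)·(-2) + 0.4629·(-4) + 0.6172·1 + 0.1543·(-3) = -0.4629.
u_2 = c_2 + 0.4629·q_1 = (-2.2857, -3.7857, 1.2857, -2.9286).
‖u_2‖ = 5.4576, so q_2 = (-0.4188, -0.6937, 0.2356, -0.5366).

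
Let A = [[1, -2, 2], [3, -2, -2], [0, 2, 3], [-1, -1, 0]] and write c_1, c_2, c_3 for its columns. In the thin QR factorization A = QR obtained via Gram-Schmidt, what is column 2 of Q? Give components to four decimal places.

c_1 = (1, 3, 0, -1); ‖c_1‖ = 3.3166, so q_1 = (0.3015, 0.9045, 0.0000, -0.3015).
q_1·c_2 = 0.3015·(-2) + 0.9045·(-2) + 0.0000·2 + (-0.3015)·(-1) = -2.1106.
u_2 = c_2 + 2.1106·q_1 = (-1.3636, -0.0909, 2.0000, -1.6364).
‖u_2‖ = 2.9233, so q_2 = (-0.4665, -0.0311, 0.6842, -0.5598).

q_2 = (-0.4665, -0.0311, 0.6842, -0.5598)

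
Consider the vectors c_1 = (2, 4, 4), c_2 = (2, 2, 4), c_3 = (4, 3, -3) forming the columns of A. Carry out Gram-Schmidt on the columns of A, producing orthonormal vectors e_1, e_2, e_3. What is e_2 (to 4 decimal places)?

c_1 = (2, 4, 4); ‖c_1‖ = 6.0000, so e_1 = (0.3333, 0.6667, 0.6667).
e_1·c_2 = 0.3333·2 + 0.6667·2 + 0.6667·4 = 4.6667.
u_2 = c_2 − 4.6667·e_1 = (0.4444, -1.1111, 0.8889).
‖u_2‖ = 1.4907, so e_2 = (0.2981, -0.7454, 0.5963).

e_2 = (0.2981, -0.7454, 0.5963)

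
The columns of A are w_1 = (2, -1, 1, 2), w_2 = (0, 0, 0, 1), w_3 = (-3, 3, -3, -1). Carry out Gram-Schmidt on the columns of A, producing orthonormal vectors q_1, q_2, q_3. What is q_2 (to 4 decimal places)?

q_1 = w_1/‖w_1‖ = (2, -1, 1, 2)/3.1623 = (0.6325, -0.3162, 0.3162, 0.6325).
r_{12} = q_1·w_2 = 0.6325.
u_2 = w_2 − 0.6325·q_1 = (-0.4000, 0.2000, -0.2000, 0.6000).
‖u_2‖ = 0.7746, so q_2 = (-0.5164, 0.2582, -0.2582, 0.7746).

q_2 = (-0.5164, 0.2582, -0.2582, 0.7746)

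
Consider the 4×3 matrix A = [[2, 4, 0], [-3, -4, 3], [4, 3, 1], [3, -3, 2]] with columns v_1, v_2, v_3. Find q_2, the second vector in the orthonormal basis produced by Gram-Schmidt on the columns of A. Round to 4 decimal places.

q_2 = (0.4644, -0.3636, 0.0964, -0.8018)

v_1 = (2, -3, 4, 3); ‖v_1‖ = 6.1644, so q_1 = (0.3244, -0.4867, 0.6489, 0.4867).
q_1·v_2 = 0.3244·4 + (-0.4867)·(-4) + 0.6489·3 + 0.4867·(-3) = 3.7311.
u_2 = v_2 − 3.7311·q_1 = (2.7895, -2.1842, 0.5789, -4.8158).
‖u_2‖ = 6.0066, so q_2 = (0.4644, -0.3636, 0.0964, -0.8018).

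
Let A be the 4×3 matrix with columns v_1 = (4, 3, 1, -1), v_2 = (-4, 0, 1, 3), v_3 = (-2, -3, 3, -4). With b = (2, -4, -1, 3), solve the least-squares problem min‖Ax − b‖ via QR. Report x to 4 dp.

v_1 = (4, 3, 1, -1); ‖v_1‖ = 5.1962, so e_1 = (0.7698, 0.5774, 0.1925, -0.1925).
e_1·v_2 = 0.7698·(-4) + 0.5774·0 + 0.1925·1 + (-0.1925)·3 = -3.4641.
u_2 = v_2 + 3.4641·e_1 = (-1.3333, 2.0000, 1.6667, 2.3333).
‖u_2‖ = 3.7417, so e_2 = (-0.3563, 0.5345, 0.4454, 0.6236).
e_1·v_3 = 0.7698·(-2) + 0.5774·(-3) + 0.1925·3 + (-0.1925)·(-4) = -1.9245; e_2·v_3 = (-0.3563)·(-2) + 0.5345·(-3) + 0.4454·3 + 0.6236·(-4) = -2.0490.
u_3 = v_3 + 1.9245·e_1 + 2.0490·e_2 = (-1.2487, -0.7937, 4.2831, -3.0926).
‖u_3‖ = 5.4862, so e_3 = (-0.2276, -0.1447, 0.7807, -0.5637).
Qᵀb = (-1.5396, -1.4254, -2.3484).
Back-substitute: x_3 = -2.3484/5.4862 = -0.4281.
x_2 = (-1.4254 + 2.0490·(-0.4281))/3.7417 = -0.6154.
x_1 = (-1.5396 + 3.4641·(-0.6154) + 1.9245·(-0.4281))/5.1962 = -0.8651.

x = (-0.8651, -0.6154, -0.4281)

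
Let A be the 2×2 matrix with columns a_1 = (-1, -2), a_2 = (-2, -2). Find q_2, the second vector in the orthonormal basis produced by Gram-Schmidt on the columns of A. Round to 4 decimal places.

q_2 = (-0.8944, 0.4472)

a_1 = (-1, -2); ‖a_1‖ = 2.2361, so q_1 = (-0.4472, -0.8944).
q_1·a_2 = (-0.4472)·(-2) + (-0.8944)·(-2) = 2.6833.
u_2 = a_2 − 2.6833·q_1 = (-0.8000, 0.4000).
‖u_2‖ = 0.8944, so q_2 = (-0.8944, 0.4472).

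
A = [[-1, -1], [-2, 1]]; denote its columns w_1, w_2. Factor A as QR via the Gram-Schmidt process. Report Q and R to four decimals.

Q = [[-0.4472, -0.8944], [-0.8944, 0.4472]], R = [[2.2361, -0.4472], [0.0000, 1.3416]]

q_1 = w_1/‖w_1‖ = (-1, -2)/2.2361 = (-0.4472, -0.8944).
r_{12} = q_1·w_2 = -0.4472.
u_2 = w_2 + 0.4472·q_1 = (-1.2000, 0.6000).
‖u_2‖ = 1.3416, so q_2 = (-0.8944, 0.4472).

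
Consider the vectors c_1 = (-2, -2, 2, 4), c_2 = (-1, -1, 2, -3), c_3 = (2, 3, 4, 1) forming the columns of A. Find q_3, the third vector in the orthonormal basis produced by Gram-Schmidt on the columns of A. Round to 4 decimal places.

q_1 = c_1/‖c_1‖ = (-2, -2, 2, 4)/5.2915 = (-0.3780, -0.3780, 0.3780, 0.7559).
r_{12} = q_1·c_2 = -0.7559.
u_2 = c_2 + 0.7559·q_1 = (-1.2857, -1.2857, 2.2857, -2.4286).
‖u_2‖ = 3.7985, so q_2 = (-0.3385, -0.3385, 0.6017, -0.6394).
r_{13} = q_1·c_3 = 0.3780; r_{23} = q_2·c_3 = 0.0752.
u_3 = c_3 − 0.3780·q_1 − 0.0752·q_2 = (2.1683, 3.1683, 3.8119, 0.7624).
‖u_3‖ = 5.4637, so q_3 = (0.3969, 0.5799, 0.6977, 0.1395).

q_3 = (0.3969, 0.5799, 0.6977, 0.1395)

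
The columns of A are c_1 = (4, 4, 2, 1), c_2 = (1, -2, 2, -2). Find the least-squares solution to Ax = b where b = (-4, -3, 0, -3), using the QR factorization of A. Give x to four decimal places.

c_1 = (4, 4, 2, 1); ‖c_1‖ = 6.0828, so q_1 = (0.6576, 0.6576, 0.3288, 0.1644).
q_1·c_2 = 0.6576·1 + 0.6576·(-2) + 0.3288·2 + 0.1644·(-2) = -0.3288.
u_2 = c_2 + 0.3288·q_1 = (1.2162, -1.7838, 2.1081, -1.9459).
‖u_2‖ = 3.5905, so q_2 = (0.3387, -0.4968, 0.5871, -0.5420).
Qᵀb = (-5.0964, 1.7614).
Back-substitute: x_2 = 1.7614/3.5905 = 0.4906.
x_1 = (-5.0964 + 0.3288·0.4906)/6.0828 = -0.8113.

x = (-0.8113, 0.4906)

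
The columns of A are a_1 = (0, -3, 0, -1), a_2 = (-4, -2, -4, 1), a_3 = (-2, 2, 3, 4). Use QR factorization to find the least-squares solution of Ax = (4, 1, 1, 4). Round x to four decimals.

a_1 = (0, -3, 0, -1); ‖a_1‖ = 3.1623, so e_1 = (0.0000, -0.9487, 0.0000, -0.3162).
e_1·a_2 = 0.0000·(-4) + (-0.9487)·(-2) + 0.0000·(-4) + (-0.3162)·1 = 1.5811.
u_2 = a_2 − 1.5811·e_1 = (-4.0000, -0.5000, -4.0000, 1.5000).
‖u_2‖ = 5.8737, so e_2 = (-0.6810, -0.0851, -0.6810, 0.2554).
e_1·a_3 = 0.0000·(-2) + (-0.9487)·2 + 0.0000·3 + (-0.3162)·4 = -3.1623; e_2·a_3 = (-0.6810)·(-2) + (-0.0851)·2 + (-0.6810)·3 + 0.2554·4 = 0.1703.
u_3 = a_3 + 3.1623·e_1 − 0.1703·e_2 = (-1.8841, -0.9855, 3.1159, 2.9565).
‖u_3‖ = 4.7928, so e_3 = (-0.3931, -0.2056, 0.6501, 0.6169).
Qᵀb = (-2.2136, -2.4686, 1.3396).
Back-substitute: x_3 = 1.3396/4.7928 = 0.2795.
x_2 = (-2.4686 − 0.1703·0.2795)/5.8737 = -0.4284.
x_1 = (-2.2136 − 1.5811·(-0.4284) + 3.1623·0.2795)/3.1623 = -0.2063.

x = (-0.2063, -0.4284, 0.2795)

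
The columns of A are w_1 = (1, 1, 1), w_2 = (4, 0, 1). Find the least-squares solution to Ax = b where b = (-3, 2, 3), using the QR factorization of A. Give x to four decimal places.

x = (3.0385, -1.4231)

w_1 = (1, 1, 1); ‖w_1‖ = 1.7321, so q_1 = (0.5774, 0.5774, 0.5774).
q_1·w_2 = 0.5774·4 + 0.5774·0 + 0.5774·1 = 2.8868.
u_2 = w_2 − 2.8868·q_1 = (2.3333, -1.6667, -0.6667).
‖u_2‖ = 2.9439, so q_2 = (0.7926, -0.5661, -0.2265).
Qᵀb = (1.1547, -4.1894).
Back-substitute: x_2 = -4.1894/2.9439 = -1.4231.
x_1 = (1.1547 − 2.8868·(-1.4231))/1.7321 = 3.0385.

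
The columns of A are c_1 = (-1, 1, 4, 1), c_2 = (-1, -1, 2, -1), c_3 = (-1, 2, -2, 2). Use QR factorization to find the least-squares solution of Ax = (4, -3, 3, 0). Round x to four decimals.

x = (0.7857, -2.4286, -2.3571)

q_1 = c_1/‖c_1‖ = (-1, 1, 4, 1)/4.3589 = (-0.2294, 0.2294, 0.9177, 0.2294).
r_{12} = q_1·c_2 = 1.6059.
u_2 = c_2 − 1.6059·q_1 = (-0.6316, -1.3684, 0.5263, -1.3684).
‖u_2‖ = 2.1026, so q_2 = (-0.3004, -0.6508, 0.2503, -0.6508).
r_{13} = q_1·c_3 = -0.6882; r_{23} = q_2·c_3 = -2.8035.
u_3 = c_3 + 0.6882·q_1 + 2.8035·q_2 = (-2.0000, 0.3333, -0.6667, 0.3333).
‖u_3‖ = 2.1602, so q_3 = (-0.9258, 0.1543, -0.3086, 0.1543).
Qᵀb = (1.1471, 1.5019, -5.0920).
Back-substitute: x_3 = -5.0920/2.1602 = -2.3571.
x_2 = (1.5019 + 2.8035·(-2.3571))/2.1026 = -2.4286.
x_1 = (1.1471 − 1.6059·(-2.4286) + 0.6882·(-2.3571))/4.3589 = 0.7857.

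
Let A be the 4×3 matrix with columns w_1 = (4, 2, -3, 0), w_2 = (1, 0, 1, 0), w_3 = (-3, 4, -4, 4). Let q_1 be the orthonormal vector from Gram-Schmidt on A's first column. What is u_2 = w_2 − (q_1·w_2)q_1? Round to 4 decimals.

u_2 = (0.8621, -0.0690, 1.1034, 0.0000)

w_1 = (4, 2, -3, 0); ‖w_1‖ = 5.3852, so q_1 = (0.7428, 0.3714, -0.5571, 0.0000).
q_1·w_2 = 0.7428·1 + 0.3714·0 + (-0.5571)·1 + 0.0000·0 = 0.1857.
u_2 = w_2 − 0.1857·q_1 = (0.8621, -0.0690, 1.1034, 0.0000).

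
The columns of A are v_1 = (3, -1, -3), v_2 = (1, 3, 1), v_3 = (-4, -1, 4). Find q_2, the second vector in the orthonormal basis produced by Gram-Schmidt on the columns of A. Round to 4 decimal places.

q_2 = (0.4542, 0.8760, 0.1622)

q_1 = v_1/‖v_1‖ = (3, -1, -3)/4.3589 = (0.6882, -0.2294, -0.6882).
r_{12} = q_1·v_2 = -0.6882.
u_2 = v_2 + 0.6882·q_1 = (1.4737, 2.8421, 0.5263).
‖u_2‖ = 3.2444, so q_2 = (0.4542, 0.8760, 0.1622).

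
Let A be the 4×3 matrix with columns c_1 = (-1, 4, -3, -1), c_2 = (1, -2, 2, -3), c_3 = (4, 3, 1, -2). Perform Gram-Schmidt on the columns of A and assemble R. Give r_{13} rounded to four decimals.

r_{13} = 1.3472

e_1 = c_1/‖c_1‖ = (-1, 4, -3, -1)/5.1962 = (-0.1925, 0.7698, -0.5774, -0.1925).
r_{13} = e_1·c_3 = 1.3472.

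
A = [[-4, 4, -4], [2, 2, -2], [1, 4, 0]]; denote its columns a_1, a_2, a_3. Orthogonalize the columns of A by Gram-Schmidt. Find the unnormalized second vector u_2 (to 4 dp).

u_2 = (2.4762, 2.7619, 4.3810)

a_1 = (-4, 2, 1); ‖a_1‖ = 4.5826, so e_1 = (-0.8729, 0.4364, 0.2182).
e_1·a_2 = (-0.8729)·4 + 0.4364·2 + 0.2182·4 = -1.7457.
u_2 = a_2 + 1.7457·e_1 = (2.4762, 2.7619, 4.3810).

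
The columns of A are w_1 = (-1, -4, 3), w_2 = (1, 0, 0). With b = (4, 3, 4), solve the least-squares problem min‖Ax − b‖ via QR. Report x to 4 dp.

e_1 = w_1/‖w_1‖ = (-1, -4, 3)/5.0990 = (-0.1961, -0.7845, 0.5883).
r_{12} = e_1·w_2 = -0.1961.
u_2 = w_2 + 0.1961·e_1 = (0.9615, -0.1538, 0.1154).
‖u_2‖ = 0.9806, so e_2 = (0.9806, -0.1569, 0.1177).
Qᵀb = (-0.7845, 3.9223).
Back-substitute: x_2 = 3.9223/0.9806 = 4.0000.
x_1 = (-0.7845 + 0.1961·4.0000)/5.0990 = 0.0000.

x = (0.0000, 4.0000)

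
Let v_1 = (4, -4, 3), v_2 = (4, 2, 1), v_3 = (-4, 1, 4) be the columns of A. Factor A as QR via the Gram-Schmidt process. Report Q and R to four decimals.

e_1 = v_1/‖v_1‖ = (4, -4, 3)/6.4031 = (0.6247, -0.6247, 0.4685).
r_{12} = e_1·v_2 = 1.7179.
u_2 = v_2 − 1.7179·e_1 = (2.9268, 3.0732, 0.1951).
‖u_2‖ = 4.2484, so e_2 = (0.6889, 0.7234, 0.0459).
r_{13} = e_1·v_3 = -1.2494; r_{23} = e_2·v_3 = -1.8486.
u_3 = v_3 + 1.2494·e_1 + 1.8486·e_2 = (-1.9459, 1.5568, 4.6703).
‖u_3‖ = 5.2935, so e_3 = (-0.3676, 0.2941, 0.8823).

Q = [[0.6247, 0.6889, -0.3676], [-0.6247, 0.7234, 0.2941], [0.4685, 0.0459, 0.8823]], R = [[6.4031, 1.7179, -1.2494], [0.0000, 4.2484, -1.8486], [0.0000, 0.0000, 5.2935]]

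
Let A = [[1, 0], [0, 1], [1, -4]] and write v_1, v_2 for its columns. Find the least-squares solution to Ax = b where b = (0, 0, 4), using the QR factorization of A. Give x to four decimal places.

v_1 = (1, 0, 1); ‖v_1‖ = 1.4142, so e_1 = (0.7071, 0.0000, 0.7071).
e_1·v_2 = 0.7071·0 + 0.0000·1 + 0.7071·(-4) = -2.8284.
u_2 = v_2 + 2.8284·e_1 = (2.0000, 1.0000, -2.0000).
‖u_2‖ = 3.0000, so e_2 = (0.6667, 0.3333, -0.6667).
Qᵀb = (2.8284, -2.6667).
Back-substitute: x_2 = -2.6667/3.0000 = -0.8889.
x_1 = (2.8284 + 2.8284·(-0.8889))/1.4142 = 0.2222.

x = (0.2222, -0.8889)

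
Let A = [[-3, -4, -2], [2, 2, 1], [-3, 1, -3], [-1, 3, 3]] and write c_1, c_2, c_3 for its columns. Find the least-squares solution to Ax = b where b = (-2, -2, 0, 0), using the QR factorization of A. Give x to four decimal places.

e_1 = c_1/‖c_1‖ = (-3, 2, -3, -1)/4.7958 = (-0.6255, 0.4170, -0.6255, -0.2085).
r_{12} = e_1·c_2 = 2.0851.
u_2 = c_2 − 2.0851·e_1 = (-2.6957, 1.1304, 2.3043, 3.4348).
‖u_2‖ = 5.0648, so e_2 = (-0.5322, 0.2232, 0.4550, 0.6782).
r_{13} = e_1·c_3 = 2.9192; r_{23} = e_2·c_3 = 1.9572.
u_3 = c_3 − 2.9192·e_1 − 1.9572·e_2 = (0.8678, -0.6542, -2.0644, 2.2814).
‖u_3‖ = 3.2630, so e_3 = (0.2659, -0.2005, -0.6327, 0.6991).
Qᵀb = (0.4170, 0.6181, -0.1309).
Back-substitute: x_3 = -0.1309/3.2630 = -0.0401.
x_2 = (0.6181 − 1.9572·(-0.0401))/5.0648 = 0.1375.
x_1 = (0.4170 − 2.0851·0.1375 − 2.9192·(-0.0401))/4.7958 = 0.0516.

x = (0.0516, 0.1375, -0.0401)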